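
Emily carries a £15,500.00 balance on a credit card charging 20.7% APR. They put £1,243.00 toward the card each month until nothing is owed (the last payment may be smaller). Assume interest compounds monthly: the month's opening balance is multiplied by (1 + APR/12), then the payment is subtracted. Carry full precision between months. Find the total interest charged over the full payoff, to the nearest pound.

Monthly rate r = 20.7%/12 = 1.725% = 0.01725.
Payoff takes n = ⌈−ln(1 − rB₀/P)/ln(1+r)⌉ = ⌈14.162⌉ = 15 payments; the last is £202.33.
Total paid = 14·£1,243.00 + £202.33 = £17,604.33.
Total interest = total paid − principal = £17,604.33 − £15,500.00 = £2,104.33.

£2,104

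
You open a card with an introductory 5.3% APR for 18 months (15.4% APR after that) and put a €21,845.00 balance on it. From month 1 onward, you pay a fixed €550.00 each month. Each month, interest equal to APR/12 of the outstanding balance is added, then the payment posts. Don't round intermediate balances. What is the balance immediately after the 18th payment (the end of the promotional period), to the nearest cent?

Promo months 1–18 at r₀ = 5.3%/12 = 0.00441667; months 19+ at r₁ = 15.4%/12 = 0.0128333.
After month 18: iterate B ← B·(1+r₀) − €550.00 for 18 months → €13,367.87.

€13,367.87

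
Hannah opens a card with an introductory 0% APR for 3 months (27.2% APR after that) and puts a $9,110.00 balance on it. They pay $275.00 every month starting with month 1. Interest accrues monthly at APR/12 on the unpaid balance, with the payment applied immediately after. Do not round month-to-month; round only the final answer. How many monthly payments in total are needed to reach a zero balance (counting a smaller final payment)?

55 months

Promo months 1–3 at r₀ = 0%/12 = 0; months 4+ at r₁ = 27.2%/12 = 0.0226667.
After month 3 (no interest yet): B = $9,110.00 − 3·$275.00 = $8,285.00.
Then at r₁ with $275.00/mo: n₂ = −ln(1 − r₁·B/P)/ln(1+r₁) ≈ 51.24 → 52 more payments.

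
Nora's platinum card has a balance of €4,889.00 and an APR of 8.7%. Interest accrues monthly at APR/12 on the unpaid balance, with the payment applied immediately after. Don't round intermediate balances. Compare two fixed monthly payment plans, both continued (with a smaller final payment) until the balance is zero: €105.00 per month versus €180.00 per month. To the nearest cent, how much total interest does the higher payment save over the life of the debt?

Monthly rate r = 8.7%/12 = 0.725% = 0.00725.
At €105.00/mo: n = ⌈−ln(1 − rB₀/P)/ln(1+r)⌉ = 58 payments (last €1.27); total interest = total paid − €4,889.00 = €1,097.27.
At €180.00/mo: 31 payments (last €64.52); total interest €575.52.
Interest saved = €1,097.27 − €575.52 = €521.75.

€521.75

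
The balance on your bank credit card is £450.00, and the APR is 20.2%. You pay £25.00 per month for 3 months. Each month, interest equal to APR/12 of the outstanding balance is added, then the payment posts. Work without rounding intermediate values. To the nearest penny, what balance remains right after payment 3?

Monthly rate r = 20.2%/12 = 1.68333% = 0.0168333.
Each month: B ← B·(1+r) − £25.00.
Month 1: interest £7.57; balance after payment £432.57.
Month 2: interest £7.28; balance after payment £414.86.
Month 3: interest £6.98; balance after payment £396.84.

£396.84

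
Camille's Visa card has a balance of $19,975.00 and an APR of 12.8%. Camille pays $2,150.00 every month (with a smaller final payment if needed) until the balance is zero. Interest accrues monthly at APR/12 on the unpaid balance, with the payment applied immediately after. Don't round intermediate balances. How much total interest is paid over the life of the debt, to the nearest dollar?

$1,174

Monthly rate r = 12.8%/12 = 1.06667% = 0.0106667.
Payoff takes n = ⌈−ln(1 − rB₀/P)/ln(1+r)⌉ = ⌈9.836⌉ = 10 payments; the last is $1,798.99.
Total paid = 9·$2,150.00 + $1,798.99 = $21,148.99.
Total interest = total paid − principal = $21,148.99 − $19,975.00 = $1,173.99.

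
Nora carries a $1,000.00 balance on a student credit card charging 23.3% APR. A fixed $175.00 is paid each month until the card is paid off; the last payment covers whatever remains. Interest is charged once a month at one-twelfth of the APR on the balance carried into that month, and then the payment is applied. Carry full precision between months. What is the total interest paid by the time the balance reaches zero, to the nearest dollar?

$70

Monthly rate r = 23.3%/12 = 1.94167% = 0.0194167.
Payoff takes n = ⌈−ln(1 − rB₀/P)/ln(1+r)⌉ = ⌈6.115⌉ = 7 payments; the last is $20.38.
Total paid = 6·$175.00 + $20.38 = $1,070.38.
Total interest = total paid − principal = $1,070.38 − $1,000.00 = $70.38.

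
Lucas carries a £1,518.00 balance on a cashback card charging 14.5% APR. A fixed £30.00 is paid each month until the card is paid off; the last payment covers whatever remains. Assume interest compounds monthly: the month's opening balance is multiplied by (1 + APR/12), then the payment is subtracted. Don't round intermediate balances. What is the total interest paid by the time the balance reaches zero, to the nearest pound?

Monthly rate r = 14.5%/12 = 1.20833% = 0.0120833.
Payoff takes n = ⌈−ln(1 − rB₀/P)/ln(1+r)⌉ = ⌈78.699⌉ = 79 payments; the last is £21.01.
Total paid = 78·£30.00 + £21.01 = £2,361.01.
Total interest = total paid − principal = £2,361.01 − £1,518.00 = £843.01.

£843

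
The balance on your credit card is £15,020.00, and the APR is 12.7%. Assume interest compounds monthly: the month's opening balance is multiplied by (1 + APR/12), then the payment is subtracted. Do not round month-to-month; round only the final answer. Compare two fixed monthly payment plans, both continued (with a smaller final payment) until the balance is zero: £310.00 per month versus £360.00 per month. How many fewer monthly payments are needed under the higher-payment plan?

13 fewer payments

Monthly rate r = 12.7%/12 = 1.05833% = 0.0105833.
At £310.00/mo: n = ⌈−ln(1 − rB₀/P)/ln(1+r)⌉ = 69 payments (last £93.20); total interest = total paid − £15,020.00 = £6,153.20.
At £360.00/mo: 56 payments (last £122.97); total interest £4,902.97.
Payments saved = 69 − 56 = 13.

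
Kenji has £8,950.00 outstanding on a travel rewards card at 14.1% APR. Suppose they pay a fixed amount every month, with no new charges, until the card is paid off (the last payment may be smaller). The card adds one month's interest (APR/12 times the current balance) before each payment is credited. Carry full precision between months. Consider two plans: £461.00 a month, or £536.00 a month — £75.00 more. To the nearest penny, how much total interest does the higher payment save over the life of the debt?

£196.59

Monthly rate r = 14.1%/12 = 1.175% = 0.01175.
At £461.00/mo: n = ⌈−ln(1 − rB₀/P)/ln(1+r)⌉ = 23 payments (last £76.57); total interest = total paid − £8,950.00 = £1,268.57.
At £536.00/mo: 19 payments (last £373.98); total interest £1,071.98.
Interest saved = £1,268.57 − £1,071.98 = £196.59.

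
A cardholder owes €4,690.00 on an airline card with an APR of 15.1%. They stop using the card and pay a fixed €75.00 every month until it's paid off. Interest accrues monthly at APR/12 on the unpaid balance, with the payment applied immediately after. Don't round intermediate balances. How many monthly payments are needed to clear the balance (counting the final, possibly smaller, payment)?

Monthly rate r = 15.1%/12 = 1.25833% = 0.0125833.
Recurrence: B ← B·(1+r) − €75.00.
Month 1: interest €59.02; balance after payment €4,674.02.
Month 2: interest €58.81; balance after payment €4,657.83.
Closed form: n = −ln(1 − rB₀/P)/ln(1+r) = −ln(0.21312)/ln(1.01258) ≈ 123.623, so the balance reaches zero during payment 124.

124 payments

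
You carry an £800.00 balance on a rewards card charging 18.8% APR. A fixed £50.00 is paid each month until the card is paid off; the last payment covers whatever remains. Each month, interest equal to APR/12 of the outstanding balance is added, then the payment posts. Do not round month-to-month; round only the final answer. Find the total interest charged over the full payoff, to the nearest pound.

Monthly rate r = 18.8%/12 = 1.56667% = 0.0156667.
Payoff takes n = ⌈−ln(1 − rB₀/P)/ln(1+r)⌉ = ⌈18.563⌉ = 19 payments; the last is £28.26.
Total paid = 18·£50.00 + £28.26 = £928.26.
Total interest = total paid − principal = £928.26 − £800.00 = £128.26.

£128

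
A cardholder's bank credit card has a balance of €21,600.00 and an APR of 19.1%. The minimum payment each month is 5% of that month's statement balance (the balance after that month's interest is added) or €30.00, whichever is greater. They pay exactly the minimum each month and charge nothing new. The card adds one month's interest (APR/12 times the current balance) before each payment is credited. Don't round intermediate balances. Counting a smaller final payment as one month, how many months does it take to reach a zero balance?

126 months

Monthly rate r = 19.1%/12 = 1.59167% = 0.0159167.
While 5% of the post-interest balance exceeds €30.00, each month B ← (B·(1+r))·(1 − 0.05), i.e. B shrinks by the factor (1+r)·0.95 = 0.96512.
This holds for months 1–102. Entering month 103 the balance is €577.81; 5% of the post-interest balance is now below €30.00, so the flat €30.00 minimum applies from here.
From month 103 a fixed €30.00 at rate r clears €577.81 in 24 more payments. Total: 102 + 24 = 126 months.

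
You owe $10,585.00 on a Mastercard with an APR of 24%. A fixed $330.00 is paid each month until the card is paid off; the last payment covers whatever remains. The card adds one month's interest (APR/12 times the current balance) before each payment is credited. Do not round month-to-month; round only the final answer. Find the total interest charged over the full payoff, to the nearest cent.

Monthly rate r = 24%/12 = 2% = 0.02.
Payoff takes n = ⌈−ln(1 − rB₀/P)/ln(1+r)⌉ = ⌈51.805⌉ = 52 payments; the last is $266.06.
Total paid = 51·$330.00 + $266.06 = $17,096.06.
Total interest = total paid − principal = $17,096.06 − $10,585.00 = $6,511.06.

$6,511.06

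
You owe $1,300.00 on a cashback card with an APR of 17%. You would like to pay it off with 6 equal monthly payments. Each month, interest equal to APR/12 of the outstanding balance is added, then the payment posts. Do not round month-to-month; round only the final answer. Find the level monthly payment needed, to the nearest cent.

$227.54

Monthly rate r = 17%/12 = 1.41667% = 0.0141667.
Level-payment amortization: P = B₀·r / (1 − (1+r)^(−n)) = 1300.00·0.0141667 / (1 − 1.01417^(−6)).
Denominator 1 − (1+r)^(−6) = 0.0809396993.
P = 18.4167 / 0.0809396993 ≈ 227.54.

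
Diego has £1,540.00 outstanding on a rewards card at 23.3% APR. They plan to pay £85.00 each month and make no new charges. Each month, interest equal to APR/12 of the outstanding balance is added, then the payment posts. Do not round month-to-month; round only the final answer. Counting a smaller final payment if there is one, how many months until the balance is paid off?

23 payments

Monthly rate r = 23.3%/12 = 1.94167% = 0.0194167.
Recurrence: B ← B·(1+r) − £85.00.
Month 1: interest £29.90; balance after payment £1,484.90.
Month 2: interest £28.83; balance after payment £1,428.73.
Closed form: n = −ln(1 − rB₀/P)/ln(1+r) = −ln(0.64822)/ln(1.01942) ≈ 22.544, so the balance reaches zero during payment 23.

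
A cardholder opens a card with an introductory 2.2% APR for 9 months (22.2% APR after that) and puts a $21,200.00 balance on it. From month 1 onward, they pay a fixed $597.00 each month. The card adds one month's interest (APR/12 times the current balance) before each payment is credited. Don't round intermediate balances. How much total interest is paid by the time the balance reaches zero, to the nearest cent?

$6,757.52

Promo months 1–9 at r₀ = 2.2%/12 = 0.00183333; months 10+ at r₁ = 22.2%/12 = 0.0185.
After month 9: iterate B ← B·(1+r₀) − $597.00 for 9 months → $16,139.81.
Then at r₁ with $597.00/mo: n₂ = −ln(1 − r₁·B/P)/ln(1+r₁) ≈ 37.83 → 38 more payments.
Total paid = 46·$597.00 + $495.52 = $27,957.52; interest = $27,957.52 − $21,200.00 = $6,757.52.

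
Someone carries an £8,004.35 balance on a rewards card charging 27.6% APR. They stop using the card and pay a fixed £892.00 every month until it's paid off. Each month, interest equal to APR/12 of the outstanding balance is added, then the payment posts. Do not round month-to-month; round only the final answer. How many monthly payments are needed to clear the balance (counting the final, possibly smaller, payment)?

Monthly rate r = 27.6%/12 = 2.3% = 0.023.
Recurrence: B ← B·(1+r) − £892.00.
Month 1: interest £184.10; balance after payment £7,296.45.
Month 2: interest £167.82; balance after payment £6,572.27.
Closed form: n = −ln(1 − rB₀/P)/ln(1+r) = −ln(0.79361)/ln(1.023) ≈ 10.166, so the balance reaches zero during payment 11.

11 months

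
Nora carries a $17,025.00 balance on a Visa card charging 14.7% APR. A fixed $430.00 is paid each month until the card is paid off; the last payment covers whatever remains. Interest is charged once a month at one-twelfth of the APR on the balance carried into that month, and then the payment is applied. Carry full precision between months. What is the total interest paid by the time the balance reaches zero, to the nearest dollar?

Monthly rate r = 14.7%/12 = 1.225% = 0.01225.
Payoff takes n = ⌈−ln(1 − rB₀/P)/ln(1+r)⌉ = ⌈54.504⌉ = 55 payments; the last is $217.34.
Total paid = 54·$430.00 + $217.34 = $23,437.34.
Total interest = total paid − principal = $23,437.34 − $17,025.00 = $6,412.34.

$6,412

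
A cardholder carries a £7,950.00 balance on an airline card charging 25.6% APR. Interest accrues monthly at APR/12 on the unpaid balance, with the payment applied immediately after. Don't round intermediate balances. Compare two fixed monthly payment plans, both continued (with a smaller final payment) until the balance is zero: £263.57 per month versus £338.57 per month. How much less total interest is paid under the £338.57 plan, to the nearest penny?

£1,730.24

Monthly rate r = 25.6%/12 = 2.13333% = 0.0213333.
At £263.57/mo: n = ⌈−ln(1 − rB₀/P)/ln(1+r)⌉ = 49 payments (last £226.50); total interest = total paid − £7,950.00 = £4,927.86.
At £338.57/mo: 33 payments (last £313.38); total interest £3,197.62.
Interest saved = £4,927.86 − £3,197.62 = £1,730.24.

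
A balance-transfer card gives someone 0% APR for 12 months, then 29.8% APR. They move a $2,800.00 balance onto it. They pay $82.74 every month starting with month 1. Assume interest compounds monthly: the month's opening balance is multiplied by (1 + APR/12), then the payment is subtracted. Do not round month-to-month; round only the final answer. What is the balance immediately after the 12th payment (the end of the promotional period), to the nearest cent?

$1,807.12

Promo months 1–12 at r₀ = 0%/12 = 0; months 13+ at r₁ = 29.8%/12 = 0.0248333.
After month 12 (no interest yet): B = $2,800.00 − 12·$82.74 = $1,807.12.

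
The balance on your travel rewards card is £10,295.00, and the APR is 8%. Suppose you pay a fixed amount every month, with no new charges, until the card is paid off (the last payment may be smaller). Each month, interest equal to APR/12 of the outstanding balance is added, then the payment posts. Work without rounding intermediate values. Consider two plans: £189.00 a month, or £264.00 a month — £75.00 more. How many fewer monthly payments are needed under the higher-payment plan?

22 fewer payments

Monthly rate r = 8%/12 = 0.666667% = 0.00666667.
At £189.00/mo: n = ⌈−ln(1 − rB₀/P)/ln(1+r)⌉ = 68 payments (last £171.29); total interest = total paid − £10,295.00 = £2,539.29.
At £264.00/mo: 46 payments (last £82.30); total interest £1,667.30.
Payments saved = 68 − 46 = 22.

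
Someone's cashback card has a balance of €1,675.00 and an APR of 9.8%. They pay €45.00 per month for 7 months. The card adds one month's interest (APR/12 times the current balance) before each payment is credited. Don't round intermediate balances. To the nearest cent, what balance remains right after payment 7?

€1,450.31

Monthly rate r = 9.8%/12 = 0.816667% = 0.00816667.
Each month: B ← B·(1+r) − €45.00.
Month 1: interest €13.68; balance after payment €1,643.68.
Month 2: interest €13.42; balance after payment €1,612.10.
Month 3: interest €13.17; balance after payment €1,580.27.
Month 4: interest €12.91; balance after payment €1,548.17.
Month 5: interest €12.64; balance after payment €1,515.82.
Month 6: interest €12.38; balance after payment €1,483.20.
Month 7: interest €12.11; balance after payment €1,450.31.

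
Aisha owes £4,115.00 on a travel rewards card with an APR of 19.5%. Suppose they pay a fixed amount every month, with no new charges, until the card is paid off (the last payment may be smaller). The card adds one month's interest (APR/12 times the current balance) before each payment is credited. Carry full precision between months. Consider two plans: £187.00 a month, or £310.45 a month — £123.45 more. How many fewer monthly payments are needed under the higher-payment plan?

12 fewer payments

Monthly rate r = 19.5%/12 = 1.625% = 0.01625.
At £187.00/mo: n = ⌈−ln(1 − rB₀/P)/ln(1+r)⌉ = 28 payments (last £85.07); total interest = total paid − £4,115.00 = £1,019.07.
At £310.45/mo: 16 payments (last £15.17); total interest £556.92.
Payments saved = 28 − 16 = 12.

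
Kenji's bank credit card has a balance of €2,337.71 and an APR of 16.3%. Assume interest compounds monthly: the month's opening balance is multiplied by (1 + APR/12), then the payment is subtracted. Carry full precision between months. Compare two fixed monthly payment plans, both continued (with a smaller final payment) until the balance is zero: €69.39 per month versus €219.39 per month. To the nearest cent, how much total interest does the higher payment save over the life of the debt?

Monthly rate r = 16.3%/12 = 1.35833% = 0.0135833.
At €69.39/mo: n = ⌈−ln(1 − rB₀/P)/ln(1+r)⌉ = 46 payments (last €23.99); total interest = total paid − €2,337.71 = €808.83.
At €219.39/mo: 12 payments (last €129.40); total interest €204.98.
Interest saved = €808.83 − €204.98 = €603.85.

€603.85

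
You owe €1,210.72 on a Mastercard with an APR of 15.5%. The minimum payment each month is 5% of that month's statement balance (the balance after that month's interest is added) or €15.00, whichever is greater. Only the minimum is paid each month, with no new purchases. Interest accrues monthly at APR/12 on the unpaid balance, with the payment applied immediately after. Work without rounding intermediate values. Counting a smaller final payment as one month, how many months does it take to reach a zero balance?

Monthly rate r = 15.5%/12 = 1.29167% = 0.0129167.
While 5% of the post-interest balance exceeds €15.00, each month B ← (B·(1+r))·(1 − 0.05), i.e. B shrinks by the factor (1+r)·0.95 = 0.96227.
This holds for months 1–37. Entering month 38 the balance is €291.77; 5% of the post-interest balance is now below €15.00, so the flat €15.00 minimum applies from here.
From month 38 a fixed €15.00 at rate r clears €291.77 in 23 more payments. Total: 37 + 23 = 60 months.

60 months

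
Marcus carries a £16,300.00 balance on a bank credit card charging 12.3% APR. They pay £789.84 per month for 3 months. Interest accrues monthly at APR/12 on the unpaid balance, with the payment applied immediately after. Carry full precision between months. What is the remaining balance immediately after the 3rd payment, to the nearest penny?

£14,412.49

Monthly rate r = 12.3%/12 = 1.025% = 0.01025.
Each month: B ← B·(1+r) − £789.84.
Month 1: interest £167.08; balance after payment £15,677.24.
Month 2: interest £160.69; balance after payment £15,048.09.
Month 3: interest £154.24; balance after payment £14,412.49.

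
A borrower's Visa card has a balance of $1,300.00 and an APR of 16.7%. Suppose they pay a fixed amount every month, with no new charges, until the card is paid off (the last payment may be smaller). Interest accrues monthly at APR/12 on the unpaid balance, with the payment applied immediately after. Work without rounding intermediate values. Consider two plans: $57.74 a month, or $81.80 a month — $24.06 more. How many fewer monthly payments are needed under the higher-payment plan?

Monthly rate r = 16.7%/12 = 1.39167% = 0.0139167.
At $57.74/mo: n = ⌈−ln(1 − rB₀/P)/ln(1+r)⌉ = 28 payments (last $11.52); total interest = total paid − $1,300.00 = $270.50.
At $81.80/mo: 19 payments (last $7.08); total interest $179.48.
Payments saved = 28 − 19 = 9.

9 fewer payments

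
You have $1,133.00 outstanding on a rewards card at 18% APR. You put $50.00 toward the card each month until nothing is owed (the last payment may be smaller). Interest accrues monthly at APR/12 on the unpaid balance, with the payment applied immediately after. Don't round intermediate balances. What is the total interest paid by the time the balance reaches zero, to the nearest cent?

Monthly rate r = 18%/12 = 1.5% = 0.015.
Payoff takes n = ⌈−ln(1 − rB₀/P)/ln(1+r)⌉ = ⌈27.898⌉ = 28 payments; the last is $44.94.
Total paid = 27·$50.00 + $44.94 = $1,394.94.
Total interest = total paid − principal = $1,394.94 − $1,133.00 = $261.94.

$261.94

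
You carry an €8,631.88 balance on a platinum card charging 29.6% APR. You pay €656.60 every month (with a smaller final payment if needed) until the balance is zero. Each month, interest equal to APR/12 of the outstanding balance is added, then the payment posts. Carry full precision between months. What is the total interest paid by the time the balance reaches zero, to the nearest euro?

€1,931

Monthly rate r = 29.6%/12 = 2.46667% = 0.0246667.
Payoff takes n = ⌈−ln(1 − rB₀/P)/ln(1+r)⌉ = ⌈16.086⌉ = 17 payments; the last is €57.03.
Total paid = 16·€656.60 + €57.03 = €10,562.63.
Total interest = total paid − principal = €10,562.63 − €8,631.88 = €1,930.75.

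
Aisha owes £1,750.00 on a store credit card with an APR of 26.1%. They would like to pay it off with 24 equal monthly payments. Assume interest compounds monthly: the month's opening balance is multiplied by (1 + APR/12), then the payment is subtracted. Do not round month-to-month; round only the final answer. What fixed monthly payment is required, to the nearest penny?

Monthly rate r = 26.1%/12 = 2.175% = 0.02175.
Level-payment amortization: P = B₀·r / (1 − (1+r)^(−n)) = 1750.00·0.02175 / (1 − 1.02175^(−24)).
Denominator 1 − (1+r)^(−24) = 0.403337853.
P = 38.0625 / 0.403337853 ≈ 94.37.

£94.37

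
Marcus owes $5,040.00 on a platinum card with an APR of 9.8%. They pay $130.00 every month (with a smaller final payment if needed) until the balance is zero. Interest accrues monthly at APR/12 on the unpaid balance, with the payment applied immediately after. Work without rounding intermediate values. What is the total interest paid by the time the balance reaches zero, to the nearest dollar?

$1,045

Monthly rate r = 9.8%/12 = 0.816667% = 0.00816667.
Payoff takes n = ⌈−ln(1 − rB₀/P)/ln(1+r)⌉ = ⌈46.806⌉ = 47 payments; the last is $104.88.
Total paid = 46·$130.00 + $104.88 = $6,084.88.
Total interest = total paid − principal = $6,084.88 − $5,040.00 = $1,044.88.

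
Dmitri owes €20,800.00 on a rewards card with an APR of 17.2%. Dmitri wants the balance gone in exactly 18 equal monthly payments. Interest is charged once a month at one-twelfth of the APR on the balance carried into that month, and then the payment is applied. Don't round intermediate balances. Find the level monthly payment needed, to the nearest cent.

€1,319.24

Monthly rate r = 17.2%/12 = 1.43333% = 0.0143333.
Level-payment amortization: P = B₀·r / (1 − (1+r)^(−n)) = 20800.00·0.0143333 / (1 − 1.01433^(−18)).
Denominator 1 − (1+r)^(−18) = 0.225988448.
P = 298.133 / 0.225988448 ≈ 1319.24.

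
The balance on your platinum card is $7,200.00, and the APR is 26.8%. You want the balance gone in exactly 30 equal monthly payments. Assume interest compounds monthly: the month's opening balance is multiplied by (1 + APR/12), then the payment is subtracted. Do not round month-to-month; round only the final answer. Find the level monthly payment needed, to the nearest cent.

Monthly rate r = 26.8%/12 = 2.23333% = 0.0223333.
Level-payment amortization: P = B₀·r / (1 − (1+r)^(−n)) = 7200.00·0.0223333 / (1 − 1.02233^(−30)).
Denominator 1 − (1+r)^(−30) = 0.484505113.
P = 160.8 / 0.484505113 ≈ 331.89.

$331.89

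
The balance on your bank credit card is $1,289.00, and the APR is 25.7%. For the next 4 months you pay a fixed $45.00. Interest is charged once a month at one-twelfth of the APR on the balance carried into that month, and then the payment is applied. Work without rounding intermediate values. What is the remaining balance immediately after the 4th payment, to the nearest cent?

Monthly rate r = 25.7%/12 = 2.14167% = 0.0214167.
Each month: B ← B·(1+r) − $45.00.
Month 1: interest $27.61; balance after payment $1,271.61.
Month 2: interest $27.23; balance after payment $1,253.84.
Month 3: interest $26.85; balance after payment $1,235.69.
Month 4: interest $26.46; balance after payment $1,217.16.

$1,217.16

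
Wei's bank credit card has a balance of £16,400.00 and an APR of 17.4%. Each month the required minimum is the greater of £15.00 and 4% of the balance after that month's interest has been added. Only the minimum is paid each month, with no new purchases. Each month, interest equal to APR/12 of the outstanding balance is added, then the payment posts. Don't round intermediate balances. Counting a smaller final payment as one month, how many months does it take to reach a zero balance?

175 months

Monthly rate r = 17.4%/12 = 1.45% = 0.0145.
While 4% of the post-interest balance exceeds £15.00, each month B ← (B·(1+r))·(1 − 0.04), i.e. B shrinks by the factor (1+r)·0.96 = 0.97392.
This holds for months 1–144. Entering month 145 the balance is £364.92; 4% of the post-interest balance is now below £15.00, so the flat £15.00 minimum applies from here.
From month 145 a fixed £15.00 at rate r clears £364.92 in 31 more payments. Total: 144 + 31 = 175 months.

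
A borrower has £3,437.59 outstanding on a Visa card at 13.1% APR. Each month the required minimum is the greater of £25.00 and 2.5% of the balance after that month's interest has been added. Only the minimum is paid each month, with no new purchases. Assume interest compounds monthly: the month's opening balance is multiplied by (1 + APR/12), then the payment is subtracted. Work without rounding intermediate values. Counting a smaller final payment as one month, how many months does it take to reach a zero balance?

Monthly rate r = 13.1%/12 = 1.09167% = 0.0109167.
While 2.5% of the post-interest balance exceeds £25.00, each month B ← (B·(1+r))·(1 − 0.025), i.e. B shrinks by the factor (1+r)·0.975 = 0.98564.
This holds for months 1–87. Entering month 88 the balance is £976.99; 2.5% of the post-interest balance is now below £25.00, so the flat £25.00 minimum applies from here.
From month 88 a fixed £25.00 at rate r clears £976.99 in 52 more payments. Total: 87 + 52 = 139 months.

139 months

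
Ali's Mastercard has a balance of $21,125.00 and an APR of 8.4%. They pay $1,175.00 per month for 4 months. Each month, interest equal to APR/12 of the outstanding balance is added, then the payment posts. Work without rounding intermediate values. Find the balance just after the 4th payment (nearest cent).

$16,973.16

Monthly rate r = 8.4%/12 = 0.7% = 0.007.
Each month: B ← B·(1+r) − $1,175.00.
Month 1: interest $147.88; balance after payment $20,097.88.
Month 2: interest $140.69; balance after payment $19,063.56.
Month 3: interest $133.44; balance after payment $18,022.01.
Month 4: interest $126.15; balance after payment $16,973.16.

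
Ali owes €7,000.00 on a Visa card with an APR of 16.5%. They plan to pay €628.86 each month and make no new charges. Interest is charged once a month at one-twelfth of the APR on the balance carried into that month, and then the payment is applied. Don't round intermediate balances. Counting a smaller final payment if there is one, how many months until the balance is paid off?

13 payments

Monthly rate r = 16.5%/12 = 1.375% = 0.01375.
Recurrence: B ← B·(1+r) − €628.86.
Month 1: interest €96.25; balance after payment €6,467.39.
Month 2: interest €88.93; balance after payment €5,927.46.
Closed form: n = −ln(1 − rB₀/P)/ln(1+r) = −ln(0.84695)/ln(1.01375) ≈ 12.164, so the balance reaches zero during payment 13.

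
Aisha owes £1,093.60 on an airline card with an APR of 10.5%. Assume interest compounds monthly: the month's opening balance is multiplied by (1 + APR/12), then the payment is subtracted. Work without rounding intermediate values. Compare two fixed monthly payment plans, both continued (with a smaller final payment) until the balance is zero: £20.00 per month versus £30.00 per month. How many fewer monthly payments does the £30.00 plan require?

30 fewer payments

Monthly rate r = 10.5%/12 = 0.875% = 0.00875.
At £20.00/mo: n = ⌈−ln(1 − rB₀/P)/ln(1+r)⌉ = 75 payments (last £14.40); total interest = total paid − £1,093.60 = £400.80.
At £30.00/mo: 45 payments (last £2.83); total interest £229.23.
Payments saved = 75 − 45 = 30.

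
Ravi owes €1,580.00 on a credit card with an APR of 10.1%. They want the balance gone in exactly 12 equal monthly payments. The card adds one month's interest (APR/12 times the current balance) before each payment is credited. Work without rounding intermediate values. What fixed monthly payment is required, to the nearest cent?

Monthly rate r = 10.1%/12 = 0.841667% = 0.00841667.
Level-payment amortization: P = B₀·r / (1 − (1+r)^(−n)) = 1580.00·0.00841667 / (1 − 1.00842^(−12)).
Denominator 1 − (1+r)^(−12) = 0.0956848195.
P = 13.2983 / 0.0956848195 ≈ 138.98.

€138.98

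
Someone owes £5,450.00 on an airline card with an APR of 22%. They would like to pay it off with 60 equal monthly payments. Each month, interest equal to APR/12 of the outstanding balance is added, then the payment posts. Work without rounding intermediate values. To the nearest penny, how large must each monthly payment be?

£150.52

Monthly rate r = 22%/12 = 1.83333% = 0.0183333.
Level-payment amortization: P = B₀·r / (1 − (1+r)^(−n)) = 5450.00·0.0183333 / (1 − 1.01833^(−60)).
Denominator 1 − (1+r)^(−60) = 0.663796362.
P = 99.9167 / 0.663796362 ≈ 150.52.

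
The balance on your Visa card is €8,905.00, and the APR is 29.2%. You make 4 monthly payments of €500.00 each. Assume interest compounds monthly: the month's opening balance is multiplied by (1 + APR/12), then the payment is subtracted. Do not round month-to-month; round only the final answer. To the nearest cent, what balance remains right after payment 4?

€7,729.71

Monthly rate r = 29.2%/12 = 2.43333% = 0.0243333.
Each month: B ← B·(1+r) − €500.00.
Month 1: interest €216.69; balance after payment €8,621.69.
Month 2: interest €209.79; balance after payment €8,331.48.
Month 3: interest €202.73; balance after payment €8,034.22.
Month 4: interest €195.50; balance after payment €7,729.71.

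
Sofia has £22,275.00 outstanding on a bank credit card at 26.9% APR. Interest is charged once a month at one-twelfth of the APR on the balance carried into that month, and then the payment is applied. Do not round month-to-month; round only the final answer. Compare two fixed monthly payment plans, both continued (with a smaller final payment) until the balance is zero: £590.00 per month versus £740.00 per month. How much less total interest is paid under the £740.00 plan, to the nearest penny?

Monthly rate r = 26.9%/12 = 2.24167% = 0.0224167.
At £590.00/mo: n = ⌈−ln(1 − rB₀/P)/ln(1+r)⌉ = 85 payments (last £286.53); total interest = total paid − £22,275.00 = £27,571.53.
At £740.00/mo: 51 payments (last £494.95); total interest £15,219.95.
Interest saved = £27,571.53 − £15,219.95 = £12,351.58.

£12,351.58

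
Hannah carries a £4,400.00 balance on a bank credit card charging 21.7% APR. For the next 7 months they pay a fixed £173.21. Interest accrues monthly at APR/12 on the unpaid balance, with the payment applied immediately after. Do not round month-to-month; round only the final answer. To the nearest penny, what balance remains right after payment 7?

£3,707.84

Monthly rate r = 21.7%/12 = 1.80833% = 0.0180833.
Each month: B ← B·(1+r) − £173.21.
Month 1: interest £79.57; balance after payment £4,306.36.
Month 2: interest £77.87; balance after payment £4,211.02.
Month 3: interest £76.15; balance after payment £4,113.96.
Month 4: interest £74.39; balance after payment £4,015.14.
Month 5: interest £72.61; balance after payment £3,914.54.
Month 6: interest £70.79; balance after payment £3,812.12.
Month 7: interest £68.94; balance after payment £3,707.84.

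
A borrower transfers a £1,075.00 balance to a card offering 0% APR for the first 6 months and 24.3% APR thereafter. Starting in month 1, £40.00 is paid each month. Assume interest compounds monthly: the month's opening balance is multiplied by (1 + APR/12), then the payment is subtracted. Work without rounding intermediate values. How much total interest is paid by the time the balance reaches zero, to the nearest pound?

£261

Promo months 1–6 at r₀ = 0%/12 = 0; months 7+ at r₁ = 24.3%/12 = 0.02025.
After month 6 (no interest yet): B = £1,075.00 − 6·£40.00 = £835.00.
Then at r₁ with £40.00/mo: n₂ = −ln(1 − r₁·B/P)/ln(1+r₁) ≈ 27.41 → 28 more payments.
Total paid = 33·£40.00 + £16.33 = £1,336.33; interest = £1,336.33 − £1,075.00 = £261.33.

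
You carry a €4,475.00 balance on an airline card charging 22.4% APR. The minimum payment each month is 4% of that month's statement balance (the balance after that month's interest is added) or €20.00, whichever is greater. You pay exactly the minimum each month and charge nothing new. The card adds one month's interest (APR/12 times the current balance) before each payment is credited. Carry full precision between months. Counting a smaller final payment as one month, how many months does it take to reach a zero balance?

133 months

Monthly rate r = 22.4%/12 = 1.86667% = 0.0186667.
While 4% of the post-interest balance exceeds €20.00, each month B ← (B·(1+r))·(1 − 0.04), i.e. B shrinks by the factor (1+r)·0.96 = 0.97792.
This holds for months 1–99. Entering month 100 the balance is €490.71; 4% of the post-interest balance is now below €20.00, so the flat €20.00 minimum applies from here.
From month 100 a fixed €20.00 at rate r clears €490.71 in 34 more payments. Total: 99 + 34 = 133 months.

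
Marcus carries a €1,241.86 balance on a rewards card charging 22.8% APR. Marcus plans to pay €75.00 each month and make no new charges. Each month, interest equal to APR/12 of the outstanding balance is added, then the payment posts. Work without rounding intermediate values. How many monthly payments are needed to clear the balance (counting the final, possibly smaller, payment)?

Monthly rate r = 22.8%/12 = 1.9% = 0.019.
Recurrence: B ← B·(1+r) − €75.00.
Month 1: interest €23.60; balance after payment €1,190.46.
Month 2: interest €22.62; balance after payment €1,138.07.
Closed form: n = −ln(1 − rB₀/P)/ln(1+r) = −ln(0.6854)/ln(1.019) ≈ 20.070, so the balance reaches zero during payment 21.

21 months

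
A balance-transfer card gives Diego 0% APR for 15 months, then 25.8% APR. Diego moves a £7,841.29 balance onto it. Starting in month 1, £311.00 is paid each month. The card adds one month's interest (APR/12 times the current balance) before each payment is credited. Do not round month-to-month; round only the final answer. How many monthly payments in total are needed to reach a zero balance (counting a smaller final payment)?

Promo months 1–15 at r₀ = 0%/12 = 0; months 16+ at r₁ = 25.8%/12 = 0.0215.
After month 15 (no interest yet): B = £7,841.29 − 15·£311.00 = £3,176.29.
Then at r₁ with £311.00/mo: n₂ = −ln(1 − r₁·B/P)/ln(1+r₁) ≈ 11.65 → 12 more payments.

27 payments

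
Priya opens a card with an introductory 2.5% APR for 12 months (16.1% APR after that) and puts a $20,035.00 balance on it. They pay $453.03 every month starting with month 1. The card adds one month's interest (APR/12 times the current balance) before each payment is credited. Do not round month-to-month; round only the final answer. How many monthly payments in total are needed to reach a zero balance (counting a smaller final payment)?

57 payments

Promo months 1–12 at r₀ = 2.5%/12 = 0.00208333; months 13+ at r₁ = 16.1%/12 = 0.0134167.
After month 12: iterate B ← B·(1+r₀) − $453.03 for 12 months → $15,042.57.
Then at r₁ with $453.03/mo: n₂ = −ln(1 − r₁·B/P)/ln(1+r₁) ≈ 44.25 → 45 more payments.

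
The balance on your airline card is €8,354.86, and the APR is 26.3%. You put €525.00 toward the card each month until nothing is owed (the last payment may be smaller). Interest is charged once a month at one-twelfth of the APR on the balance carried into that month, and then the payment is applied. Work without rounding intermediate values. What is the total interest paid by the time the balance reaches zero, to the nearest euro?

€2,033

Monthly rate r = 26.3%/12 = 2.19167% = 0.0219167.
Payoff takes n = ⌈−ln(1 − rB₀/P)/ln(1+r)⌉ = ⌈19.784⌉ = 20 payments; the last is €412.44.
Total paid = 19·€525.00 + €412.44 = €10,387.44.
Total interest = total paid − principal = €10,387.44 − €8,354.86 = €2,032.58.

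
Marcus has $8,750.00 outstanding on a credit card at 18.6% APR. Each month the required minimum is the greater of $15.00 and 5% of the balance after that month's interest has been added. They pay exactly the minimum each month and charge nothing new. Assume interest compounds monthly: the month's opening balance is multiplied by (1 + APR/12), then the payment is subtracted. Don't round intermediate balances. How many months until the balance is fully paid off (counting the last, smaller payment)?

119 months

Monthly rate r = 18.6%/12 = 1.55% = 0.0155.
While 5% of the post-interest balance exceeds $15.00, each month B ← (B·(1+r))·(1 − 0.05), i.e. B shrinks by the factor (1+r)·0.95 = 0.96473.
This holds for months 1–95. Entering month 96 the balance is $288.63; 5% of the post-interest balance is now below $15.00, so the flat $15.00 minimum applies from here.
From month 96 a fixed $15.00 at rate r clears $288.63 in 24 more payments. Total: 95 + 24 = 119 months.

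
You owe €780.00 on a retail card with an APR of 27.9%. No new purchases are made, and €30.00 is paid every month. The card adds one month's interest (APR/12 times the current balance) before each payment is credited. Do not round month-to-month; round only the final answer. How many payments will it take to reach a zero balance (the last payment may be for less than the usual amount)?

41 months

Monthly rate r = 27.9%/12 = 2.325% = 0.02325.
Recurrence: B ← B·(1+r) − €30.00.
Month 1: interest €18.14; balance after payment €768.13.
Month 2: interest €17.86; balance after payment €755.99.
Closed form: n = −ln(1 − rB₀/P)/ln(1+r) = −ln(0.3955)/ln(1.02325) ≈ 40.359, so the balance reaches zero during payment 41.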